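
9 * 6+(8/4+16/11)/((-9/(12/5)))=8758/165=53.08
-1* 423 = -423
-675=-675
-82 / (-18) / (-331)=-0.01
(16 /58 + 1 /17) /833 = 165 /410669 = 0.00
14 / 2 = 7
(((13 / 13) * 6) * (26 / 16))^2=95.06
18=18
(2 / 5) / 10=1 / 25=0.04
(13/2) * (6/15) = 2.60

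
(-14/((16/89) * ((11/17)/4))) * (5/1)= -52955/22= -2407.05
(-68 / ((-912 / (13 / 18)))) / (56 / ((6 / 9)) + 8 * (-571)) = -0.00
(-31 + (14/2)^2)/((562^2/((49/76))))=441/12002072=0.00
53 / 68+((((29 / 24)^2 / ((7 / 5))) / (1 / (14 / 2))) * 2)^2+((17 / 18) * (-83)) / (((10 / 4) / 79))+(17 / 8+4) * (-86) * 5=-34524173603 / 7050240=-4896.88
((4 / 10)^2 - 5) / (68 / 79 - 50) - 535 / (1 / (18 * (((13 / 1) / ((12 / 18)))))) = -18224524691 / 97050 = -187784.90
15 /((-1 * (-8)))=15 /8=1.88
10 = 10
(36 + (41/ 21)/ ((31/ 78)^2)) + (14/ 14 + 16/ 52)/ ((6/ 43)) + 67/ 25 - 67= -86417323/ 13117650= -6.59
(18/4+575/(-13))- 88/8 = -1319/26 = -50.73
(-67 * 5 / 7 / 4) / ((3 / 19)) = -6365 / 84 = -75.77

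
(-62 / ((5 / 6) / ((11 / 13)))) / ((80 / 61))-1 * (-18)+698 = 868397 / 1300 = 668.00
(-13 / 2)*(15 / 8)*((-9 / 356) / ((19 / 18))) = 15795 / 54112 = 0.29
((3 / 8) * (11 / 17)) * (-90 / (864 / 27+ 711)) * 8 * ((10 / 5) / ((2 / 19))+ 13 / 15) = -59004 / 12631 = -4.67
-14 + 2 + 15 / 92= -1089 / 92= -11.84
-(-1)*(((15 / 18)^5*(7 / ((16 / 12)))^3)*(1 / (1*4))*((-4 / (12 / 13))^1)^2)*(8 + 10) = 4913.92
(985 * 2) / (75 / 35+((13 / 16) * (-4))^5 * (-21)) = 14120960 / 54595431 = 0.26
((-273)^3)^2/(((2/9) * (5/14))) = 26080531138487007/5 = 5216106227697401.40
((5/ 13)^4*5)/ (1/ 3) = 9375/ 28561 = 0.33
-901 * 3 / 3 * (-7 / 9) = 6307 / 9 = 700.78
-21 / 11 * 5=-105 / 11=-9.55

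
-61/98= -0.62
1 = 1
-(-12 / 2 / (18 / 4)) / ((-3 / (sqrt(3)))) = -4* sqrt(3) / 9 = -0.77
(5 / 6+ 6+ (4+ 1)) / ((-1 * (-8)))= 71 / 48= 1.48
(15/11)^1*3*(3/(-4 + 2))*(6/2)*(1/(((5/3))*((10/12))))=-729/55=-13.25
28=28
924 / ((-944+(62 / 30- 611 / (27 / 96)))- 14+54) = -3780 / 12577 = -0.30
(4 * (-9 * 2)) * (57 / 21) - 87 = -1977 / 7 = -282.43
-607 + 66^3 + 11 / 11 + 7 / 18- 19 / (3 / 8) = 5163115 / 18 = 286839.72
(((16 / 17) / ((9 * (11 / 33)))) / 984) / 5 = 2 / 31365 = 0.00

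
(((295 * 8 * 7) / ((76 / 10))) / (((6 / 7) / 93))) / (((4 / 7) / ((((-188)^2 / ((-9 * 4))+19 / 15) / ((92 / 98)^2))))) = -332303582330405 / 723672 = -459190879.75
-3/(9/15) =-5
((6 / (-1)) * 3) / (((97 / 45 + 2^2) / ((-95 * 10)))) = 769500 / 277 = 2777.98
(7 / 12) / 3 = 7 / 36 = 0.19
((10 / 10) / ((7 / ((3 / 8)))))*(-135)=-405 / 56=-7.23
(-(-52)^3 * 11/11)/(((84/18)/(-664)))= -140045568/7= -20006509.71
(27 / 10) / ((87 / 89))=801 / 290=2.76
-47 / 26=-1.81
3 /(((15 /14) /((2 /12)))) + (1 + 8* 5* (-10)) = -398.53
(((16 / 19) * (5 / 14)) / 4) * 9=90 / 133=0.68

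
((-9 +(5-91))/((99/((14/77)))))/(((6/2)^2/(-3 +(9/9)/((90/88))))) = 3458/88209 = 0.04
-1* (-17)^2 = -289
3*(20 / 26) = 30 / 13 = 2.31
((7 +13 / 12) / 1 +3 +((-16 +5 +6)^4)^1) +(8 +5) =7789 / 12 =649.08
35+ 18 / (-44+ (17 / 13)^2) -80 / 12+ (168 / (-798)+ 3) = 30.70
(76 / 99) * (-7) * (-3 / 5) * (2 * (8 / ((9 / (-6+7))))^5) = 34865152 / 9743085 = 3.58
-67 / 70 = -0.96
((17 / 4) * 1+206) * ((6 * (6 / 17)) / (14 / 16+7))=6728 / 119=56.54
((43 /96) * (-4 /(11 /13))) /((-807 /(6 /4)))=559 /142032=0.00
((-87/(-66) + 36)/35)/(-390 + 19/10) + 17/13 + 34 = 137155510/3884881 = 35.30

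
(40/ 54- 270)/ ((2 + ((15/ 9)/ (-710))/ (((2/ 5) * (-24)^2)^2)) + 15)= -152224727040/ 9610887143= -15.84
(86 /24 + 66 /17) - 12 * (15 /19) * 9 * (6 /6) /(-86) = 1409531 /166668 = 8.46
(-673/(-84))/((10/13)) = 8749/840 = 10.42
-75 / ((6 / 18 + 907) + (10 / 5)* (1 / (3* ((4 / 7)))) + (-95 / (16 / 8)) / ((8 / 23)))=-0.10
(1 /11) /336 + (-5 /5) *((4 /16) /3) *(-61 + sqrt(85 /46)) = 6263 /1232-sqrt(3910) /552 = 4.97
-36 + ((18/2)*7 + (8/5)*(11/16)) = 281/10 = 28.10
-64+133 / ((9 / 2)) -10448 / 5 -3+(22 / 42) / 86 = -57621469 / 27090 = -2127.04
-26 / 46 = -13 / 23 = -0.57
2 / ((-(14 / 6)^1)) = -0.86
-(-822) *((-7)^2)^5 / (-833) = -4738666422 / 17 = -278745083.65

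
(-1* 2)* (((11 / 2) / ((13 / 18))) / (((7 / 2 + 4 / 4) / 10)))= -440 / 13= -33.85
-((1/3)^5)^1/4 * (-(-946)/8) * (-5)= 2365/3888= 0.61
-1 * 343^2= -117649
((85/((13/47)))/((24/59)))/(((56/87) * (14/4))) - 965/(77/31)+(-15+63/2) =-8222889/224224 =-36.67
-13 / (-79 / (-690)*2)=-4485 / 79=-56.77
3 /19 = 0.16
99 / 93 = 33 / 31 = 1.06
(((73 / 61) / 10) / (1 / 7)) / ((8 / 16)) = 511 / 305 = 1.68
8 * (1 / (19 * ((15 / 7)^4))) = 19208 / 961875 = 0.02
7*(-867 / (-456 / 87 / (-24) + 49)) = -528003 / 4282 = -123.31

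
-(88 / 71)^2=-7744 / 5041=-1.54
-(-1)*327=327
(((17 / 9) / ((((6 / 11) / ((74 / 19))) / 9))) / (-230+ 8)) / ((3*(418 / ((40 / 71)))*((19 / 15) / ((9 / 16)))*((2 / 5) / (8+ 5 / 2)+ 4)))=-44625 / 1651866688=-0.00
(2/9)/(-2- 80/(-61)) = -61/189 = -0.32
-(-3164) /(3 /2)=6328 /3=2109.33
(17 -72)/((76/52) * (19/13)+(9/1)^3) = -9295/123562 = -0.08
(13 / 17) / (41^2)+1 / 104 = 29929 / 2972008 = 0.01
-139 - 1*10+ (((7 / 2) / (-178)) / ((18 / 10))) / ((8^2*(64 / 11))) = -1955414401 / 13123584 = -149.00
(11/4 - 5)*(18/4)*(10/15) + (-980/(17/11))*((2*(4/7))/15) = -11233/204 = -55.06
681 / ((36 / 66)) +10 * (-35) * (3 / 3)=1797 / 2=898.50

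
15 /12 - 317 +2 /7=-8833 /28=-315.46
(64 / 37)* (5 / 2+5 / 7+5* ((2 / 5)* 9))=9504 / 259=36.69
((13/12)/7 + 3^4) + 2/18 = 20479/252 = 81.27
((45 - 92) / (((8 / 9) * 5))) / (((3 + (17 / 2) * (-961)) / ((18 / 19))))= 3807 / 3102890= 0.00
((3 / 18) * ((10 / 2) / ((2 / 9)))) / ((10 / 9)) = 27 / 8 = 3.38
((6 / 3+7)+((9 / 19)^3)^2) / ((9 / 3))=141314790 / 47045881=3.00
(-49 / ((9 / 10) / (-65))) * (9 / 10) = 3185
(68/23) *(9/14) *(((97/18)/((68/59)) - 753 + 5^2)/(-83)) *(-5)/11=-4426745/587972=-7.53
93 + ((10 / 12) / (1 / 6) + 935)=1033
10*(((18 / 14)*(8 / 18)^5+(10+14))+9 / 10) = 11446063 / 45927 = 249.22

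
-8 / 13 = -0.62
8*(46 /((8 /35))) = 1610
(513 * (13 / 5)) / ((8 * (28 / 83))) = 553527 / 1120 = 494.22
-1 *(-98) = 98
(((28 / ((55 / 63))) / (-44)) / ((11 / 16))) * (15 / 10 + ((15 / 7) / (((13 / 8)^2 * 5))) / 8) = -164808 / 102245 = -1.61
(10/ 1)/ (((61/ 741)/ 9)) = 66690/ 61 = 1093.28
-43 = -43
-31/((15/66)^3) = -330088/125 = -2640.70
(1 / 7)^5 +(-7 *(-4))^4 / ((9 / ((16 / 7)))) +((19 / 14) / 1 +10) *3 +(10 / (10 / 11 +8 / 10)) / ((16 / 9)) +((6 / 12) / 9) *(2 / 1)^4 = 1973449448085 / 12638864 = 156141.36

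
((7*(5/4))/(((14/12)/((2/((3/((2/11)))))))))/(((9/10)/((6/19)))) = 200/627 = 0.32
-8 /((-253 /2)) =16 /253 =0.06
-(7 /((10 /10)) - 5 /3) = -16 /3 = -5.33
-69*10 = -690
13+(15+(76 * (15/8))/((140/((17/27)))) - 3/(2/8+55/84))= 242513/9576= 25.33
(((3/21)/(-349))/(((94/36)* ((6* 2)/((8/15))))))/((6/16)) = -32/1722315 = -0.00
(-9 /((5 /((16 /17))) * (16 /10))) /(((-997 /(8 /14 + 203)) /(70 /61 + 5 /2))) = 5707125 /7237223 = 0.79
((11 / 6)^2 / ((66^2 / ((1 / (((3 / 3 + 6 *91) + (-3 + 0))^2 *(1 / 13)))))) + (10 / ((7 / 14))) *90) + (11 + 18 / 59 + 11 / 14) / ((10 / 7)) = 204613638897403 / 113142251520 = 1808.46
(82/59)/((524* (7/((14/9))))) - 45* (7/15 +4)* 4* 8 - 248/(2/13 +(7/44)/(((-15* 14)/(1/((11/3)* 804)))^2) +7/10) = -12504448769349985267723/1860102942800716773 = -6722.45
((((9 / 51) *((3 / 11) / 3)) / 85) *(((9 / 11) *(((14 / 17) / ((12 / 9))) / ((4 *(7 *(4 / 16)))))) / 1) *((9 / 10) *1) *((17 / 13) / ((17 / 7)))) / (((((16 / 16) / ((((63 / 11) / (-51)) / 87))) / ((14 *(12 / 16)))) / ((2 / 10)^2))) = -750141 / 209548760135000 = -0.00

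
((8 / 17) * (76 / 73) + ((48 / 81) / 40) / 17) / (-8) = -41113 / 670140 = -0.06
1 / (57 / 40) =40 / 57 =0.70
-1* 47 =-47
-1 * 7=-7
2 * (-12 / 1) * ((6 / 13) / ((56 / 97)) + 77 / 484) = -23028 / 1001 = -23.00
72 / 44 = 18 / 11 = 1.64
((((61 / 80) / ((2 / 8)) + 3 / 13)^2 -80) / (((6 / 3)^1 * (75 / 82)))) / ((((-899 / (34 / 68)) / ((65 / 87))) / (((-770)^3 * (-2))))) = 87606870720523 / 6100614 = 14360336.64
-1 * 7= -7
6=6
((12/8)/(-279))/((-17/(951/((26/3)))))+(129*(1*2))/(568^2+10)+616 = 209486714267/340056236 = 616.04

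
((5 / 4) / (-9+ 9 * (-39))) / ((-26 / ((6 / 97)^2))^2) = -9 / 119691587912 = -0.00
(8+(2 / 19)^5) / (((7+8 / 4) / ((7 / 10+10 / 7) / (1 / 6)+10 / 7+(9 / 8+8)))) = 20.73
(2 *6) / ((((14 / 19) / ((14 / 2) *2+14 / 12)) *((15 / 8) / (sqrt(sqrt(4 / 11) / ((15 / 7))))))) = 1976 *11^(3 / 4) *sqrt(210) / 2475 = 69.88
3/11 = 0.27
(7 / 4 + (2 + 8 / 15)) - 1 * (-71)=4517 / 60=75.28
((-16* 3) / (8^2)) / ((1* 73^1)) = -3 / 292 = -0.01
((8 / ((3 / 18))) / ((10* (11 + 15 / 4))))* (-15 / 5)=-288 / 295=-0.98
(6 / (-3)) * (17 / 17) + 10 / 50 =-9 / 5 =-1.80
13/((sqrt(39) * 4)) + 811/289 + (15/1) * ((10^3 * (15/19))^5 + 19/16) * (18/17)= sqrt(39)/12 + 27884250000000124035227207/5724740888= 4870831806283164.48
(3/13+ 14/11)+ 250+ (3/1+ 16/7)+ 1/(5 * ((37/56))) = 47609566/185185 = 257.09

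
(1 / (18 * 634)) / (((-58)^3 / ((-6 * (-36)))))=-3 / 30925252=-0.00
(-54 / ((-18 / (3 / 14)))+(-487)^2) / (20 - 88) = -3487.79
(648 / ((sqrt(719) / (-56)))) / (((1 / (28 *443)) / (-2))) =900232704 *sqrt(719) / 719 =33573014.72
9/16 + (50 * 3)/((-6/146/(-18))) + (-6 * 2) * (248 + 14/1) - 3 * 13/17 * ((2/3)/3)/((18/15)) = 153137425/2448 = 62556.14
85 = 85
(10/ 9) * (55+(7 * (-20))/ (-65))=7430/ 117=63.50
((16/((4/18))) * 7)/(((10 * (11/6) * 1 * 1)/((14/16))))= 1323/55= 24.05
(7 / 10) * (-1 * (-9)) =6.30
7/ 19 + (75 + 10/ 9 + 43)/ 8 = 2609/ 171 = 15.26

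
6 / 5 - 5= -19 / 5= -3.80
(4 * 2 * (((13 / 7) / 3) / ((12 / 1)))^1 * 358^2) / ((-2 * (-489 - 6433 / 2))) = 3332264 / 466893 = 7.14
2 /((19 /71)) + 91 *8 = 13974 /19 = 735.47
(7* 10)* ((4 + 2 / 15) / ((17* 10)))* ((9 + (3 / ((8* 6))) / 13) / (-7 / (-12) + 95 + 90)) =406441 / 4921670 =0.08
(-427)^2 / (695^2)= 182329 / 483025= 0.38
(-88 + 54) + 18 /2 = -25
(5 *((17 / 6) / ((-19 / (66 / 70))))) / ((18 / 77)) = -2057 / 684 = -3.01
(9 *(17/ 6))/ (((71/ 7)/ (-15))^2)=562275/ 10082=55.77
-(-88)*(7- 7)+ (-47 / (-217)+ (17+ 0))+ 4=4604 / 217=21.22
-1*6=-6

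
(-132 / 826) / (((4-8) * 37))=33 / 30562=0.00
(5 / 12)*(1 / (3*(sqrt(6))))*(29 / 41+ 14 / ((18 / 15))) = 3805*sqrt(6) / 13284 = 0.70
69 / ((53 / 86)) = 5934 / 53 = 111.96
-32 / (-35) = 32 / 35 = 0.91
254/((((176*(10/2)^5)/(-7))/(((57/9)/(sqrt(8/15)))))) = -16891*sqrt(30)/3300000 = -0.03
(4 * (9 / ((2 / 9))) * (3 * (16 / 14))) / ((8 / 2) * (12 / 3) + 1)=3888 / 119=32.67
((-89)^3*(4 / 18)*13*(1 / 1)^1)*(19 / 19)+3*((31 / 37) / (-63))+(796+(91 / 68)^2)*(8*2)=-2023812.50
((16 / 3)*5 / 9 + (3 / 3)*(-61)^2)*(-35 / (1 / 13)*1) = -45748885 / 27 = -1694403.15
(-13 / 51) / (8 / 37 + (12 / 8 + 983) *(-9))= 962 / 33438711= 0.00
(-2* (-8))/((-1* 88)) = -2/11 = -0.18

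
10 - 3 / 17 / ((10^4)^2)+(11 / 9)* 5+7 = 353599999973 / 15300000000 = 23.11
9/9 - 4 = -3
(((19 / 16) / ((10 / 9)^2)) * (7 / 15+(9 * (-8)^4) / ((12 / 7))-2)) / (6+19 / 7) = 1158230367 / 488000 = 2373.42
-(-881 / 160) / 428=881 / 68480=0.01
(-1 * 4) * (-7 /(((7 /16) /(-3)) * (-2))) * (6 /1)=576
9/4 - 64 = -247/4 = -61.75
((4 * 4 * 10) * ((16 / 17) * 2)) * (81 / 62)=207360 / 527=393.47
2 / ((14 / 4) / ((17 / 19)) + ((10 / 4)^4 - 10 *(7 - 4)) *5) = 544 / 13389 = 0.04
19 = 19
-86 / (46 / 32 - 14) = 6.85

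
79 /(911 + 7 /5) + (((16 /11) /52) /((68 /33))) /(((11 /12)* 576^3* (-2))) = 5097379919639 /58871511908352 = 0.09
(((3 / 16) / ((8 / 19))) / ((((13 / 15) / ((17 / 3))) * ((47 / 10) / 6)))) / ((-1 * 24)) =-24225 / 156416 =-0.15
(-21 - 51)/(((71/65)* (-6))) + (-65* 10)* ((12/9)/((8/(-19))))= 440765/213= 2069.32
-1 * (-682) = 682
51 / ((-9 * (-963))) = 17 / 2889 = 0.01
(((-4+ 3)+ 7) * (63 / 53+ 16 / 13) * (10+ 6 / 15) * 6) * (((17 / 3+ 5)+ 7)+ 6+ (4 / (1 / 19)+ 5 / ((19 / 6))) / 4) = 39006.81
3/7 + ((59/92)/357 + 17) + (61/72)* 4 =2051363/98532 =20.82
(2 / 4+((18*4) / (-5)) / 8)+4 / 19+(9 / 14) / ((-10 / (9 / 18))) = -5967 / 5320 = -1.12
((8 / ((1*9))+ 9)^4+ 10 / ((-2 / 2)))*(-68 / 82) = -2131005454 / 269001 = -7921.92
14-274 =-260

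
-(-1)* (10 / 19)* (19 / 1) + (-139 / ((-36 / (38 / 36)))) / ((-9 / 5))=45115 / 5832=7.74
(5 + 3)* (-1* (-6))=48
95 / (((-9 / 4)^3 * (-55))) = 1216 / 8019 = 0.15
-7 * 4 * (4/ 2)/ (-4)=14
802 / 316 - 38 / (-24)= 3907 / 948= 4.12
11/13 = 0.85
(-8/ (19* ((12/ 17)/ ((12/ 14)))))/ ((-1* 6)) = 34/ 399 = 0.09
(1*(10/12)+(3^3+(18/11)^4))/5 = 3074903/439230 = 7.00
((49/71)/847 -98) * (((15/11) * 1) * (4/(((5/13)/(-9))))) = 1182043044/94501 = 12508.26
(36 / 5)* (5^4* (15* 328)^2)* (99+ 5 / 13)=140736009600000 / 13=10825846892307.69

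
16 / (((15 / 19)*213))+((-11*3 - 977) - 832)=-1841.90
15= 15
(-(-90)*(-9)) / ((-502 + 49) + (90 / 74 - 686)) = 14985 / 21049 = 0.71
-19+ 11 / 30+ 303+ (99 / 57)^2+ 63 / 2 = 1726753 / 5415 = 318.88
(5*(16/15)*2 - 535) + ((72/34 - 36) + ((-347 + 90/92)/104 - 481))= -254363767/243984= -1042.54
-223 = -223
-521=-521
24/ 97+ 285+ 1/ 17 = 285.31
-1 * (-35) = 35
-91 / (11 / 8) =-728 / 11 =-66.18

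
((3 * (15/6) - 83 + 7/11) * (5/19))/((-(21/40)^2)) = 71.48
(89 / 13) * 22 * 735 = 1439130 / 13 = 110702.31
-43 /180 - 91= -91.24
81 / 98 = 0.83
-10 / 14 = -5 / 7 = -0.71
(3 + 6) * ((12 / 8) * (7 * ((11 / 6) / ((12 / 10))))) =1155 / 8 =144.38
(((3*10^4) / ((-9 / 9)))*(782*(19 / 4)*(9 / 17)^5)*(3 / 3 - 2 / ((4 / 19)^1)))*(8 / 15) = 103217652000 / 4913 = 21009088.54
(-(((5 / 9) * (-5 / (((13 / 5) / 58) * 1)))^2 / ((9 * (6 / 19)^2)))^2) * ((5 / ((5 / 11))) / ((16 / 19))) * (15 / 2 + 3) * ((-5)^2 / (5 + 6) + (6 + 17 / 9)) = -1505449089887621826171875 / 59013955127088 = -25510052438.37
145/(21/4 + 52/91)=4060/163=24.91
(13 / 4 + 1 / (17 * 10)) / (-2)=-1107 / 680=-1.63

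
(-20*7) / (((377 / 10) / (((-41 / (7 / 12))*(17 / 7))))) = 1672800 / 2639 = 633.88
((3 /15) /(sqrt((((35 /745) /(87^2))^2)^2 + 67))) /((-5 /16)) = -10175119871688 * sqrt(27096544199280240023930077) /677413604982006000598251925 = -0.08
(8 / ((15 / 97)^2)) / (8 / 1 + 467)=75272 / 106875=0.70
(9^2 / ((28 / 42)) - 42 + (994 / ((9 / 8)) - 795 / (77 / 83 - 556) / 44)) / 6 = 1952299015 / 12162744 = 160.51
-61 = -61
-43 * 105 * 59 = -266385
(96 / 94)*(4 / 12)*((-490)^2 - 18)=3841312 / 47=81730.04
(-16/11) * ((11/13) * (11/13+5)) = -7.20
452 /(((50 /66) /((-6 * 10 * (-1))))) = 178992 /5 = 35798.40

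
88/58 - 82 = -2334/29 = -80.48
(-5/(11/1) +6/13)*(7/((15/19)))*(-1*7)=-931/2145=-0.43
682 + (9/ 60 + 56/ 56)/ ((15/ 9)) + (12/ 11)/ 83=62330797/ 91300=682.70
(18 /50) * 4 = 36 /25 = 1.44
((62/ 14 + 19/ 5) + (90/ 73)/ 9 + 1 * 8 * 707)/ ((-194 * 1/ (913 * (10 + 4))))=-13213350502/ 35405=-373205.78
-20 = -20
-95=-95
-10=-10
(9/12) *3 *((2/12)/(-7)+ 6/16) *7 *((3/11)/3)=177/352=0.50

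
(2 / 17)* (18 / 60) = 3 / 85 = 0.04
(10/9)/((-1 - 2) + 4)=10/9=1.11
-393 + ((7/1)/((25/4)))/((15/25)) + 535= 2158/15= 143.87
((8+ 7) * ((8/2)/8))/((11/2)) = 15/11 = 1.36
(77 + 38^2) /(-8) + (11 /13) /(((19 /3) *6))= -375643 /1976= -190.10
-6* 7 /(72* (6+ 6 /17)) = -119 /1296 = -0.09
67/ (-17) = -67/ 17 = -3.94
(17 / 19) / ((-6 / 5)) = -85 / 114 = -0.75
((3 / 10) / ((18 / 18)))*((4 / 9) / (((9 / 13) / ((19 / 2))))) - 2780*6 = -2251553 / 135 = -16678.17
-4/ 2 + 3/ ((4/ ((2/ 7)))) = -25/ 14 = -1.79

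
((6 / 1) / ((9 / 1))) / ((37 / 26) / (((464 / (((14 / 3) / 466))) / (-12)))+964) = 1405456 / 2032288599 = 0.00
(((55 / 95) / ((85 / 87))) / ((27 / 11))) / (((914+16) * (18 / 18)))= 3509 / 13517550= 0.00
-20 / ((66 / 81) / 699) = -188730 / 11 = -17157.27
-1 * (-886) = 886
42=42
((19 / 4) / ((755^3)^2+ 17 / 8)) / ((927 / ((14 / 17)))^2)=7448 / 367984060937484180032008377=0.00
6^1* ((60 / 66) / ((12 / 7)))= 35 / 11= 3.18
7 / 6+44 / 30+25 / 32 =1639 / 480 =3.41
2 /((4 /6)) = 3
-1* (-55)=55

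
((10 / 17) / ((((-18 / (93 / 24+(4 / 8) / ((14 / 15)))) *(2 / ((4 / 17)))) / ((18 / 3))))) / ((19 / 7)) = -65 / 1734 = -0.04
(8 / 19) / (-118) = -4 / 1121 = -0.00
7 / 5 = 1.40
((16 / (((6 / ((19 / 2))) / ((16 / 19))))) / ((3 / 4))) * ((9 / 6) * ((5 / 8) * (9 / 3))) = 80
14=14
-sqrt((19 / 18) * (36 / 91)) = -sqrt(3458) / 91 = -0.65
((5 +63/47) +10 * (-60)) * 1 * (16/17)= -446432/799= -558.74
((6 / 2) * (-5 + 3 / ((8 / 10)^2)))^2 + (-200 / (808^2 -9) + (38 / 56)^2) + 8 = 2185183229 / 233983232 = 9.34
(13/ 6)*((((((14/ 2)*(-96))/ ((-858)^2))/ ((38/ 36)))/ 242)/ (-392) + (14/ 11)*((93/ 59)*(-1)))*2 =-12983928899/ 1493543051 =-8.69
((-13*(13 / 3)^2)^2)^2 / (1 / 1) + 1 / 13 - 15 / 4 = 1211500425115861 / 341172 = 3550996052.18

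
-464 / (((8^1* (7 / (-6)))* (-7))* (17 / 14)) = -696 / 119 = -5.85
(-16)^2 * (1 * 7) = 1792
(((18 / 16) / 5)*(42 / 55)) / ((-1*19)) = -189 / 20900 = -0.01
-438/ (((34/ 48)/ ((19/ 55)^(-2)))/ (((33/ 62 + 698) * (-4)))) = 2754348458400/ 190247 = 14477749.76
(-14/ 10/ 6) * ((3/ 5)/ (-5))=7/ 250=0.03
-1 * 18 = -18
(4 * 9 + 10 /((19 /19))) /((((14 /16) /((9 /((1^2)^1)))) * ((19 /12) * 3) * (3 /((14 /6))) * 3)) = 1472 /57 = 25.82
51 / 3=17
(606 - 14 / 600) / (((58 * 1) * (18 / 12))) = 181793 / 26100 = 6.97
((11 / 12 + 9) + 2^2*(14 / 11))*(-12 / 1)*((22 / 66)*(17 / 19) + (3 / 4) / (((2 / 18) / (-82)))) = 99626.61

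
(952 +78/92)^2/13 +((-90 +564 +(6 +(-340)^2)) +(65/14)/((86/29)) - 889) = 766025985217/4139954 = 185032.49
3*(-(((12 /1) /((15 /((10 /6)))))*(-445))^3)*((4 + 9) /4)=18329194000 /9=2036577111.11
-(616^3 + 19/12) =-2804938771/12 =-233744897.58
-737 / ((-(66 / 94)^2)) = 148003 / 99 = 1494.98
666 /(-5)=-666 /5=-133.20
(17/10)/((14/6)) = 51/70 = 0.73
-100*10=-1000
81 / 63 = 9 / 7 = 1.29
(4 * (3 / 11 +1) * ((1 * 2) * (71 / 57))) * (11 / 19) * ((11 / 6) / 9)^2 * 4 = 962192 / 789507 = 1.22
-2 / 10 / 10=-1 / 50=-0.02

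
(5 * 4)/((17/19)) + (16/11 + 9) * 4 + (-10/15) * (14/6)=105382/1683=62.62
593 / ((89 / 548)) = 3651.28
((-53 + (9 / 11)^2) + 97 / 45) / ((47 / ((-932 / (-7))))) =-36375028 / 255915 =-142.14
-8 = -8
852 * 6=5112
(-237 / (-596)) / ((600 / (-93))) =-7347 / 119200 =-0.06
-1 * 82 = -82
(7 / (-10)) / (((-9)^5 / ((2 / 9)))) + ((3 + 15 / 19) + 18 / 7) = 2247996361 / 353408265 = 6.36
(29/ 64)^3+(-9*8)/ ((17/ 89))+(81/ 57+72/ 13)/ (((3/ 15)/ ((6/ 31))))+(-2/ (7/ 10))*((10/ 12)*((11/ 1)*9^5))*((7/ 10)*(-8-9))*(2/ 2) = 627973995099452317/ 34123022336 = 18403234.89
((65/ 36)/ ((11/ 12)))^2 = 4225/ 1089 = 3.88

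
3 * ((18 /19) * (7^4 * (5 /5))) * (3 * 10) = 3889620 /19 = 204716.84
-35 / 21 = -5 / 3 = -1.67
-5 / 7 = -0.71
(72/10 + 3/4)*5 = 159/4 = 39.75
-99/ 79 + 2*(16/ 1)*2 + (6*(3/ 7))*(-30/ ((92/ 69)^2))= 42811/ 2212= 19.35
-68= -68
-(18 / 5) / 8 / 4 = -9 / 80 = -0.11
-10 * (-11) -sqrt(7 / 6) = 110 -sqrt(42) / 6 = 108.92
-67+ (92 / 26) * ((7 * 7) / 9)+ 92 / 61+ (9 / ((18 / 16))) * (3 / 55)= -17974367 / 392535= -45.79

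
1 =1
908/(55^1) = 908/55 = 16.51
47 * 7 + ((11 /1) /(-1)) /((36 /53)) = 11261 /36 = 312.81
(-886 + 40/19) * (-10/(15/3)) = 1767.79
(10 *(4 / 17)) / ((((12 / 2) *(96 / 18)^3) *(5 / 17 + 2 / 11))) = 495 / 91136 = 0.01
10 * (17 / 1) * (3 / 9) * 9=510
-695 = -695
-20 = -20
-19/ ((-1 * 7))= 19/ 7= 2.71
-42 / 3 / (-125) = 14 / 125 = 0.11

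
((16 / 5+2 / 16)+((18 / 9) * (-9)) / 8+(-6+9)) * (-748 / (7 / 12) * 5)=-26126.57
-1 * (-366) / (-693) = -122 / 231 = -0.53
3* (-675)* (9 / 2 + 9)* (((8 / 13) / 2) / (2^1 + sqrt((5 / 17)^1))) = -413100 / 91 + 12150* sqrt(85) / 91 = -3308.60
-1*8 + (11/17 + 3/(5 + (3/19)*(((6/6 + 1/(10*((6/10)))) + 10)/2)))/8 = -159181/20264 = -7.86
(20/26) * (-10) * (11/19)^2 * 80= -968000/4693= -206.26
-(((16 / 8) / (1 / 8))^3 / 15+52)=-4876 / 15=-325.07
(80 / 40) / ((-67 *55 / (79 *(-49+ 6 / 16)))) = 30731 / 14740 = 2.08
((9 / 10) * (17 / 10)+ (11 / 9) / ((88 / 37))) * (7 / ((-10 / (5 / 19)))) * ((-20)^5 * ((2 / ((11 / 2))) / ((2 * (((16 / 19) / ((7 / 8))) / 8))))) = 180271000 / 99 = 1820919.19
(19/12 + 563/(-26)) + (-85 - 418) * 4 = -317003/156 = -2032.07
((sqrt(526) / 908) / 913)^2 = 263 / 343623816008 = 0.00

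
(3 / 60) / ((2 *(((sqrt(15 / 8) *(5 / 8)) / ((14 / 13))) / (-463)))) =-12964 *sqrt(30) / 4875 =-14.57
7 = 7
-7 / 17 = -0.41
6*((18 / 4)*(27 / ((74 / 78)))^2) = 29937843 / 1369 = 21868.40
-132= -132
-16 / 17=-0.94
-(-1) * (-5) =-5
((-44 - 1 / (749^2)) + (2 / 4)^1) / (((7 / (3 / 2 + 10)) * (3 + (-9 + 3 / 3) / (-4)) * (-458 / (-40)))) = -1122563047 / 899284603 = -1.25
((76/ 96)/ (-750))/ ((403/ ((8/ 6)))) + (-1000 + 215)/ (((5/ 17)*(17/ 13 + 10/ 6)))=-897.34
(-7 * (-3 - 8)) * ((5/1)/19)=385/19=20.26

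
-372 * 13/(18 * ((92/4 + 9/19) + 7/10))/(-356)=38285/1226331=0.03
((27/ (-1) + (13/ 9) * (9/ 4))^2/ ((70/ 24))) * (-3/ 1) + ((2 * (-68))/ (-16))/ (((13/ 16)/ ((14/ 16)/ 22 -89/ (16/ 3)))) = -3020375/ 4004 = -754.34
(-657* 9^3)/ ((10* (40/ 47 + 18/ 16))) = -90043164/ 3715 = -24237.73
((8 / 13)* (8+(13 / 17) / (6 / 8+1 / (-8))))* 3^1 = 18816 / 1105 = 17.03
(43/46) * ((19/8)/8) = 817/2944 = 0.28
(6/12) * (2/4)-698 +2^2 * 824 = 10393/4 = 2598.25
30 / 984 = 5 / 164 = 0.03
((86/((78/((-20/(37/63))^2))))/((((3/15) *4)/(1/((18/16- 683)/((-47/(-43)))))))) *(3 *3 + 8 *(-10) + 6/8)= 3494572200/19416527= 179.98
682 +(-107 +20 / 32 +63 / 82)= 189057 / 328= 576.39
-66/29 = -2.28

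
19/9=2.11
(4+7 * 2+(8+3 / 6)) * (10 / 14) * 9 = 2385 / 14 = 170.36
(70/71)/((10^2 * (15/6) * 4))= 7/7100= 0.00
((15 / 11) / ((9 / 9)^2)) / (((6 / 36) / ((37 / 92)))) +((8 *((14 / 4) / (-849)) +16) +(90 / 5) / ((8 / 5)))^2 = 2171010439693 / 2917802448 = 744.06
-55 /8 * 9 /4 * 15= -7425 /32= -232.03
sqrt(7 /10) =sqrt(70) /10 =0.84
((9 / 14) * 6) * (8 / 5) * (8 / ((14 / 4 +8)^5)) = 55296 / 225272005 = 0.00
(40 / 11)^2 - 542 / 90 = 7.20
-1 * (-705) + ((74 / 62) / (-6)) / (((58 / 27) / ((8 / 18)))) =704.96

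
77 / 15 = 5.13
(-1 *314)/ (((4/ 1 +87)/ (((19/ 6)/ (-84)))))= 2983/ 22932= 0.13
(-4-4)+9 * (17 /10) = 73 /10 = 7.30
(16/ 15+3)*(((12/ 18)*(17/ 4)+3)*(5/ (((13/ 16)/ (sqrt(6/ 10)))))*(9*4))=13664*sqrt(15)/ 13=4070.80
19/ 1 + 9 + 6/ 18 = 28.33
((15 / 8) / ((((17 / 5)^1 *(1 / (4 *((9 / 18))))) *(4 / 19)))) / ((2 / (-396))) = -141075 / 136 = -1037.32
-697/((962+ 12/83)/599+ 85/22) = -762360478/5982821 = -127.42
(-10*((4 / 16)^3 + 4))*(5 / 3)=-6425 / 96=-66.93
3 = 3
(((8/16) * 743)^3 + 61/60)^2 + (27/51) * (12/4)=643523393771392012793/244800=2628772033379869.33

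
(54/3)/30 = 3/5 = 0.60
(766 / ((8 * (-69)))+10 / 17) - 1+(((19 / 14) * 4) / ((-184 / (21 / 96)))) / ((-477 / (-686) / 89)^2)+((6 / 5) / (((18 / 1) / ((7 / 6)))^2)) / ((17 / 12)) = -1530577878407 / 14234214240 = -107.53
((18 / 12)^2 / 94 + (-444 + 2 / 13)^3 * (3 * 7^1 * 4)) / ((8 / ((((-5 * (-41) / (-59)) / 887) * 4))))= 1243793925661706535 / 86461651952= 14385498.05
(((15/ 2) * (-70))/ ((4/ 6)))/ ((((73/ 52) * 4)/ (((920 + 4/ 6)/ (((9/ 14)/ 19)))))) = -835712150/ 219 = -3816037.21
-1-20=-21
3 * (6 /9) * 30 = 60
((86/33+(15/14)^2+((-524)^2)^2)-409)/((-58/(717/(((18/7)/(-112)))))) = 116544842094238843/2871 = 40593814731535.65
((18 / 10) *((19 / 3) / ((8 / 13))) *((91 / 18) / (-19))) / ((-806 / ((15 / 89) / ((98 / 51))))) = 663 / 1236032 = 0.00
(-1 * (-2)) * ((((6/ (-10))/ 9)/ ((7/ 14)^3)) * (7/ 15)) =-112/ 225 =-0.50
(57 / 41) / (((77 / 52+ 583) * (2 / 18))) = 2964 / 138457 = 0.02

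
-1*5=-5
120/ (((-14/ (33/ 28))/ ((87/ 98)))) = -43065/ 4802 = -8.97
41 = 41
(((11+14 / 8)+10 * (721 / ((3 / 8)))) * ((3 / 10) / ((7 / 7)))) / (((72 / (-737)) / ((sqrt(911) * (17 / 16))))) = -2892607817 * sqrt(911) / 46080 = -1894681.76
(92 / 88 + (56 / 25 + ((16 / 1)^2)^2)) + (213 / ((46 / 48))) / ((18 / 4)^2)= 7462897249 / 113850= 65550.26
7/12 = 0.58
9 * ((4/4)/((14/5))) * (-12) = -270/7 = -38.57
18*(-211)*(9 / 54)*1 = -633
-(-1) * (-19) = -19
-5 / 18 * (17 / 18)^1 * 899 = -76415 / 324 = -235.85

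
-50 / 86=-25 / 43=-0.58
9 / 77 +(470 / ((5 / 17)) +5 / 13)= 1600100 / 1001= 1598.50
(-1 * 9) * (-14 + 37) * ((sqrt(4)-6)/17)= 828/17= 48.71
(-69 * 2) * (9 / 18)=-69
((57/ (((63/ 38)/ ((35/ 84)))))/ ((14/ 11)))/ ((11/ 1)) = 1805/ 1764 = 1.02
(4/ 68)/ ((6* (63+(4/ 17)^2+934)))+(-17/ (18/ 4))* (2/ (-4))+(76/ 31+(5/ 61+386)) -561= -1673026999141/ 9808015662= -170.58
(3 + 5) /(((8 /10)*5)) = 2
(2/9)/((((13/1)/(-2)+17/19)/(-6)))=152/639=0.24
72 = 72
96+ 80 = 176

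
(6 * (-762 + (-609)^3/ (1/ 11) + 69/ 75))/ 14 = -186339943506/ 175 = -1064799677.18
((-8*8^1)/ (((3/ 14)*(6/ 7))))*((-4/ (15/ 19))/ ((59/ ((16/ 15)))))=3813376/ 119475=31.92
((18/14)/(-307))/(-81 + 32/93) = 837/16119649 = 0.00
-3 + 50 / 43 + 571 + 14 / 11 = 269816 / 473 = 570.44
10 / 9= 1.11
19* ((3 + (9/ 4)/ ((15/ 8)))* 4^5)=408576/ 5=81715.20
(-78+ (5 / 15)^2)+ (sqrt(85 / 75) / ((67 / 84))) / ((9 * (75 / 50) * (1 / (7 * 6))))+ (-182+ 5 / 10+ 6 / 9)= -4657 / 18+ 784 * sqrt(255) / 3015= -254.57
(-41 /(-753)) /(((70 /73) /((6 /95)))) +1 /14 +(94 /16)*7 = 275076019 /6676600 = 41.20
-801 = -801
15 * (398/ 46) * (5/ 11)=14925/ 253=58.99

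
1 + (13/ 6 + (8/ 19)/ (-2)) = 337/ 114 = 2.96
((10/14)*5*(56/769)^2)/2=5600/591361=0.01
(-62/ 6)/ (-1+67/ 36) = -12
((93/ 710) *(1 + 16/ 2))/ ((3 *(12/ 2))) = 0.07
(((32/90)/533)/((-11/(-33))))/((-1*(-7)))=16/55965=0.00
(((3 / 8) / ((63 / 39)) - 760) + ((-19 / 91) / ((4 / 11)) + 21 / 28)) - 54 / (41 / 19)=-23419231 / 29848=-784.62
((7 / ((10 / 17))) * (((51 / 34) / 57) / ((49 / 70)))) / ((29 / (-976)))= -15.06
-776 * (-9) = 6984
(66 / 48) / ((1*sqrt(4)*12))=11 / 192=0.06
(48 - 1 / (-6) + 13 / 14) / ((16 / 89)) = 273.09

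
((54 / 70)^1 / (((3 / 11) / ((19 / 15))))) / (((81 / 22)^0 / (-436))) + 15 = -270747 / 175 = -1547.13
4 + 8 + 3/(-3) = 11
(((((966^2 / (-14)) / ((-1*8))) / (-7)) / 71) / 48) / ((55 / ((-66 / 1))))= 4761 / 11360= 0.42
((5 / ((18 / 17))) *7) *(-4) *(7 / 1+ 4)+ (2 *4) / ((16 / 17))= -26027 / 18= -1445.94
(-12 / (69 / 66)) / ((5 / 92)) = -1056 / 5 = -211.20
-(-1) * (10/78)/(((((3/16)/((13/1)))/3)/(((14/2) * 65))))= 36400/3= 12133.33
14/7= 2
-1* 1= -1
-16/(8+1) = -16/9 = -1.78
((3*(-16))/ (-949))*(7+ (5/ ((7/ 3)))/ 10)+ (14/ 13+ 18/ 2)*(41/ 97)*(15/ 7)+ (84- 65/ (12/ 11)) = 33.91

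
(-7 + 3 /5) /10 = -16 /25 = -0.64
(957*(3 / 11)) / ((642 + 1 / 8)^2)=16704 / 26388769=0.00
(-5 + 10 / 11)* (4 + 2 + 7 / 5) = -333 / 11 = -30.27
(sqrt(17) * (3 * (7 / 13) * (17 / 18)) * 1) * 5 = 595 * sqrt(17) / 78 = 31.45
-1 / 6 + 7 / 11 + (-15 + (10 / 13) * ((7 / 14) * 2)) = -11807 / 858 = -13.76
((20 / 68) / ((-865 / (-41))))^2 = 1681 / 8649481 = 0.00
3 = 3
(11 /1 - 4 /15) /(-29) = -161 /435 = -0.37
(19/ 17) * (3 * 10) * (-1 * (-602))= 343140/ 17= 20184.71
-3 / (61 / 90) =-270 / 61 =-4.43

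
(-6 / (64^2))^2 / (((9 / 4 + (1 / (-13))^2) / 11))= 16731 / 1599078400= 0.00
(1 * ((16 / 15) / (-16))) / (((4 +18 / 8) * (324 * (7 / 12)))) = -4 / 70875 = -0.00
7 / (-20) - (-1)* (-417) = -8347 / 20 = -417.35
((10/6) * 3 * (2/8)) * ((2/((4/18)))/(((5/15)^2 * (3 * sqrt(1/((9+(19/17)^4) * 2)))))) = 135 * sqrt(441005)/578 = 155.11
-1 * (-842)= 842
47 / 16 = 2.94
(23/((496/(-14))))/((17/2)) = -161/2108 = -0.08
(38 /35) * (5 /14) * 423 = 8037 /49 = 164.02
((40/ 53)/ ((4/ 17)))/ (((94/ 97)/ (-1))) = -8245/ 2491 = -3.31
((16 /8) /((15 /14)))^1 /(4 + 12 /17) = 119 /300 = 0.40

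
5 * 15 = 75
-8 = -8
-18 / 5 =-3.60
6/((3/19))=38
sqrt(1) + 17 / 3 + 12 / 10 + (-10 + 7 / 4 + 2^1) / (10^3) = 3773 / 480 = 7.86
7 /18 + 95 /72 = 41 /24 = 1.71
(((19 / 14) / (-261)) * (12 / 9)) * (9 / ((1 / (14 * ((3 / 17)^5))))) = -6156 / 41175853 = -0.00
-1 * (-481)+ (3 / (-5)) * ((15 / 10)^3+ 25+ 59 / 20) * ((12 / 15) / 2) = 473.48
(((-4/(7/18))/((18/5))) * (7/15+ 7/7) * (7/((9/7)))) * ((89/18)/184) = -6853/11178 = -0.61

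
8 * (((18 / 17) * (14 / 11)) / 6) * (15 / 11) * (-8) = -40320 / 2057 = -19.60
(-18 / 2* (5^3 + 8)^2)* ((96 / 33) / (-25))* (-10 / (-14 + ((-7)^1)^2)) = -1455552 / 275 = -5292.92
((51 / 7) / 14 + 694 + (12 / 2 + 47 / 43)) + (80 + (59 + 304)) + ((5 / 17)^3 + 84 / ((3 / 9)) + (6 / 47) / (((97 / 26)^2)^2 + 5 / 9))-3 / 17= 1085779647289399681275 / 777521209056904186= 1396.46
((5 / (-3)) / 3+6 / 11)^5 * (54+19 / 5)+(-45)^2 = 96287742552086 / 47549502495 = 2025.00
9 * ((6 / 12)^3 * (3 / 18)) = 3 / 16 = 0.19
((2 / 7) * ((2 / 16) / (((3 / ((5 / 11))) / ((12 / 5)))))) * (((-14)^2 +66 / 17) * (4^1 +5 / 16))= 117231 / 10472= 11.19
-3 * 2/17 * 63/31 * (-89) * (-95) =-3195990/527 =-6064.50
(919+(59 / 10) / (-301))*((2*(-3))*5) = -8298393 / 301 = -27569.41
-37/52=-0.71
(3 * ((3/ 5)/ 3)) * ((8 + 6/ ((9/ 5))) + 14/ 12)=15/ 2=7.50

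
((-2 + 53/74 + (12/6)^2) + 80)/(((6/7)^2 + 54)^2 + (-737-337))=14696521/341469300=0.04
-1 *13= -13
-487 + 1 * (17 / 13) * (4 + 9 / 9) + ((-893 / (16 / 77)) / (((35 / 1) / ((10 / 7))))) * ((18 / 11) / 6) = -384603 / 728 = -528.30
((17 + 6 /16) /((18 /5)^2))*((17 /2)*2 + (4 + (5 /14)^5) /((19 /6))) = 324293390525 /13243378176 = 24.49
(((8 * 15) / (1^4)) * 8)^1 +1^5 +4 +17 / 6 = 967.83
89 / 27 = 3.30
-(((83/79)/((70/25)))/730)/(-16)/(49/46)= 1909/63298592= 0.00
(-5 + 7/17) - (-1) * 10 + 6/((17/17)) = 194/17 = 11.41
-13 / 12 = -1.08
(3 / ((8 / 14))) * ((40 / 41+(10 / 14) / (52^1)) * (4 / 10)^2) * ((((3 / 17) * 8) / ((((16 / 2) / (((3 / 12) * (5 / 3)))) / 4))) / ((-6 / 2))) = -2953 / 36244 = -0.08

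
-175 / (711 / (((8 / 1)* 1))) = -1400 / 711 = -1.97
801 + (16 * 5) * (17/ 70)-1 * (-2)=5757/ 7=822.43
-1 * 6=-6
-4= -4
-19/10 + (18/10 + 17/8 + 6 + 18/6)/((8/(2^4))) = 479/20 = 23.95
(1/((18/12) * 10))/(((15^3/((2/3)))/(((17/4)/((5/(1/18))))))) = 17/27337500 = 0.00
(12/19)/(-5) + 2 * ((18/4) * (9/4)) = 7647/380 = 20.12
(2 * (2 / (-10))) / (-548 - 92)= 1 / 1600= 0.00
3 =3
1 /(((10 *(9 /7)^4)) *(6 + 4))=0.00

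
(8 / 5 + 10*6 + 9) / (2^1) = 353 / 10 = 35.30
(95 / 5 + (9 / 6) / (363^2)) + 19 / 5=10014449 / 439230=22.80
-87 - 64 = -151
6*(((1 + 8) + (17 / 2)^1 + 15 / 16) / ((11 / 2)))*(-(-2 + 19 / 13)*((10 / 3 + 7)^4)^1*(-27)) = -1907070865 / 572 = -3334039.97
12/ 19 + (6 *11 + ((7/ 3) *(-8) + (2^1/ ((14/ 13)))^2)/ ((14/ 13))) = 2052889/ 39102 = 52.50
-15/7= -2.14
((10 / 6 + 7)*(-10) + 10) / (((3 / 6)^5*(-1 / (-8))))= -58880 / 3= -19626.67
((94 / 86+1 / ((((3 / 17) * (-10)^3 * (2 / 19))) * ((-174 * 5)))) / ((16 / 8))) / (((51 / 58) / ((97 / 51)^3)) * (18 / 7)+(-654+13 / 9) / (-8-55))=14107455805923711 / 275845961256400000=0.05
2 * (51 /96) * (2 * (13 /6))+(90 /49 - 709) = -1652419 /2352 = -702.56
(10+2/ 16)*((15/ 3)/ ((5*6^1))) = 27/ 16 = 1.69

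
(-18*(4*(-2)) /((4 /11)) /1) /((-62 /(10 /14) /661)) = -654390 /217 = -3015.62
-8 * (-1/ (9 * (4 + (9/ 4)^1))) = 32/ 225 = 0.14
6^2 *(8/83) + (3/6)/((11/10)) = 3583/913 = 3.92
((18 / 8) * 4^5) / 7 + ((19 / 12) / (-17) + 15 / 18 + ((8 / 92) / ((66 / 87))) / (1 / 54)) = 121417717 / 361284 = 336.07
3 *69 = 207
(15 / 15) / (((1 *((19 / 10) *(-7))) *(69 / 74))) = -740 / 9177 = -0.08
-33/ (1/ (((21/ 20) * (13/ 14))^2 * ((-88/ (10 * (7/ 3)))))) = 1656369/ 14000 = 118.31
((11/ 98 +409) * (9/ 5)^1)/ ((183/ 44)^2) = 38810024/ 911645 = 42.57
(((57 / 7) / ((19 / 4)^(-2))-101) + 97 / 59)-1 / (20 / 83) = 2650379 / 33040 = 80.22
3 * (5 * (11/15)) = 11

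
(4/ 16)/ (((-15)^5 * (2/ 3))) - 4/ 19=-8100019/ 38475000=-0.21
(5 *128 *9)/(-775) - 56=-9832/155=-63.43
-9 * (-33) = 297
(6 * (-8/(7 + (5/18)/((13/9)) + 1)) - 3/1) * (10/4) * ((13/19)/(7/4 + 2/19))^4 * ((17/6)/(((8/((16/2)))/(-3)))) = 97728887360/28063045431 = 3.48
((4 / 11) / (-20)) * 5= -1 / 11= -0.09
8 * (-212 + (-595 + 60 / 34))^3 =-20521313614152 / 4913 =-4176941505.02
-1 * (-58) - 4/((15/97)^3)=-3454942/3375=-1023.69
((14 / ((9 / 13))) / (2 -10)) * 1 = -91 / 36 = -2.53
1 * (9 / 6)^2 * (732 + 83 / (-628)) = 4136517 / 2512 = 1646.70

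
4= 4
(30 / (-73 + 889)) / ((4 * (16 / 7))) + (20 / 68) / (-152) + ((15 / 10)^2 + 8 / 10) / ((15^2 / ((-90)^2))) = 90793149 / 826880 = 109.80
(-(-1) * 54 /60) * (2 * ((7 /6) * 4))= 42 /5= 8.40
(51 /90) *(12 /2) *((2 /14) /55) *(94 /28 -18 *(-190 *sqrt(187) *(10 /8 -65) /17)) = 799 /26950 -8721 *sqrt(187) /77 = -1548.77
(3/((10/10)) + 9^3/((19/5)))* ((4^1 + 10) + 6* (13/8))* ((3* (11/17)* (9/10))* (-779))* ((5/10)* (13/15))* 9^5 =-109580927125527/680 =-161148422243.42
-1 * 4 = -4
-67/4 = -16.75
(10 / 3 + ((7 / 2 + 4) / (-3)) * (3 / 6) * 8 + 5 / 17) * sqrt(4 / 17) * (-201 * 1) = 43550 * sqrt(17) / 289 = 621.32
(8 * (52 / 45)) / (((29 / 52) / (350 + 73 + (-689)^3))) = -7075445308672 / 1305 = -5421797171.40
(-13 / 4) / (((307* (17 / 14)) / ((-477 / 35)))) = 6201 / 52190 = 0.12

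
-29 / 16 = -1.81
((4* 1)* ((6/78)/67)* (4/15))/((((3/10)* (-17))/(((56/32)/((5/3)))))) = -56/222105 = -0.00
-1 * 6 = -6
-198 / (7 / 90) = -17820 / 7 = -2545.71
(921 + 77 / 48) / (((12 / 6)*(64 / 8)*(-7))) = -44285 / 5376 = -8.24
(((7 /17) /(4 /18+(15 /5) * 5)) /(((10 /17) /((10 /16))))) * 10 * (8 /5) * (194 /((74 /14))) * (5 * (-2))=-168.78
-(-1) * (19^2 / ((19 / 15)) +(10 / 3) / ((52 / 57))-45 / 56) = 209555 / 728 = 287.85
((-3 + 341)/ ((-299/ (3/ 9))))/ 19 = -26/ 1311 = -0.02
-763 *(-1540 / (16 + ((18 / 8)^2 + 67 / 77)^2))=356694711296 / 15541333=22951.36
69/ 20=3.45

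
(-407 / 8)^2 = 2588.27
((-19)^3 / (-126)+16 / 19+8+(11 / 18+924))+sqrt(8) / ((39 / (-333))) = 394168 / 399 - 222 * sqrt(2) / 13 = 963.74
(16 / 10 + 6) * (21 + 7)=1064 / 5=212.80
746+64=810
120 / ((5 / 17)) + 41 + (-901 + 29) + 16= -407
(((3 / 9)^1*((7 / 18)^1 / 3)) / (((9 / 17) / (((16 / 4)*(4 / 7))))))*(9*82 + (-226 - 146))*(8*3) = 132736 / 81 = 1638.72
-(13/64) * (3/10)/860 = -39/550400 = -0.00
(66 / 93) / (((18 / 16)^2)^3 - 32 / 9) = -0.46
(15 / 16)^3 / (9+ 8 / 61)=205875 / 2281472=0.09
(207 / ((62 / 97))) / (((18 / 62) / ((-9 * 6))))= -60237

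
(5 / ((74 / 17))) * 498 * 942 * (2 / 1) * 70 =2791240200 / 37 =75438924.32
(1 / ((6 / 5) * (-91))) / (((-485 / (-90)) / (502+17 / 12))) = -0.86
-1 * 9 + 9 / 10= -81 / 10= -8.10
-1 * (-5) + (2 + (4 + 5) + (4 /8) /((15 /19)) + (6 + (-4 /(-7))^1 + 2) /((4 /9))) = 7543 /210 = 35.92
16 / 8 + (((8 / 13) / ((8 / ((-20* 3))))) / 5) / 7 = 170 / 91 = 1.87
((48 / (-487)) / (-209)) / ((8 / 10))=60 / 101783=0.00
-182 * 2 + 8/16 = -727/2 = -363.50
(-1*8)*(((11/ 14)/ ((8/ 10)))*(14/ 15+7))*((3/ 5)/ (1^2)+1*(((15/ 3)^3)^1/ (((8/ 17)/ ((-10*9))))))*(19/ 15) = 566245163/ 300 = 1887483.88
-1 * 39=-39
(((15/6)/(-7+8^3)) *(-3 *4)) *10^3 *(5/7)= -30000/707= -42.43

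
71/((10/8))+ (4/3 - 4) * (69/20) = 238/5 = 47.60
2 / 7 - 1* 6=-5.71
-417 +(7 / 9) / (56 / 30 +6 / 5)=-57511 / 138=-416.75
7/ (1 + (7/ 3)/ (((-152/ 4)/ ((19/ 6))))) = 252/ 29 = 8.69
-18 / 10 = -9 / 5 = -1.80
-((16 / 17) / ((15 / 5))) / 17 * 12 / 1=-64 / 289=-0.22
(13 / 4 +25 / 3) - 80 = -821 / 12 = -68.42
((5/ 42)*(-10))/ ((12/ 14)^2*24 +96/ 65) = -11375/ 182592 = -0.06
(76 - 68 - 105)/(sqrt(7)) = -36.66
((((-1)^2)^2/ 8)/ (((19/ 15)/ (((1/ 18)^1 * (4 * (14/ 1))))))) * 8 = 140/ 57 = 2.46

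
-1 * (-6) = 6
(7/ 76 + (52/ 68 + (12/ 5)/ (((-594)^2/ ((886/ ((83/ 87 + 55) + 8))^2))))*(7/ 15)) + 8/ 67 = 5837664738867782/ 10259872950638025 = 0.57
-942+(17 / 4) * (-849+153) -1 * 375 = -4275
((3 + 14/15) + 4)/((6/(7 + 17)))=476/15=31.73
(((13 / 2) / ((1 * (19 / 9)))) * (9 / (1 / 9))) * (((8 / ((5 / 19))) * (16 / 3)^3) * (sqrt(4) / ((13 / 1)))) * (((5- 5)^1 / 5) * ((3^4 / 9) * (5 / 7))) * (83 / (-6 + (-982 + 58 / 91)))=0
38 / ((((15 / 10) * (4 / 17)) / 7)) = 2261 / 3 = 753.67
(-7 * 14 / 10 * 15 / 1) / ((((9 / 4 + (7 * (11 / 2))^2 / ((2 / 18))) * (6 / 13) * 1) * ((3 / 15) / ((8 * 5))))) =-25480 / 5337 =-4.77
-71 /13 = -5.46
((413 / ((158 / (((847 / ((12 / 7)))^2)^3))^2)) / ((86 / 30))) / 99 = 354245853096662502487726766415490905598630902515 / 28713017575143899136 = 12337465129521035788073510000.00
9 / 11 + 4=53 / 11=4.82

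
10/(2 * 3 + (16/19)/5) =475/293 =1.62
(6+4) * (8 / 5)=16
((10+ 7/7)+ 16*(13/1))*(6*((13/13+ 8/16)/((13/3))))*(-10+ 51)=242433/13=18648.69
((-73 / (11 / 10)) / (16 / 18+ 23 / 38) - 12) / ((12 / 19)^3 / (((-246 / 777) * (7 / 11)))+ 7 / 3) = -3664846008 / 70346353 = -52.10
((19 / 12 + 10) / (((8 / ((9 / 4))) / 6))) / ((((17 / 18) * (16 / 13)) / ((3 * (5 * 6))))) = 1513.45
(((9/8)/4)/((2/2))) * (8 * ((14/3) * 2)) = 21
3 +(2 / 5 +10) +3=82 / 5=16.40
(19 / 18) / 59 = 19 / 1062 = 0.02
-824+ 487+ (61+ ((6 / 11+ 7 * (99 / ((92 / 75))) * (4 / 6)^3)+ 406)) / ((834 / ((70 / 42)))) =-212519827 / 633006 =-335.73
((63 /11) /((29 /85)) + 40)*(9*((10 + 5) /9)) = 271725 /319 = 851.80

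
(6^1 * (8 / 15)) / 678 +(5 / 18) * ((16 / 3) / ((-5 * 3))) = -4304 / 45765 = -0.09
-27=-27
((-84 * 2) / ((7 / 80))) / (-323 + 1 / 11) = 220 / 37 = 5.95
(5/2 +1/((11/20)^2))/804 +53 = 10313509/194568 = 53.01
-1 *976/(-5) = 976/5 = 195.20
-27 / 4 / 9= -3 / 4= -0.75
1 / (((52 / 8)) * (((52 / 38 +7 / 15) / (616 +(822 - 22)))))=807120 / 6799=118.71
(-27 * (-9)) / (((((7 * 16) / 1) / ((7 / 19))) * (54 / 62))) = 279 / 304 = 0.92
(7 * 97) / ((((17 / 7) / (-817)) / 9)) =-34948809 / 17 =-2055812.29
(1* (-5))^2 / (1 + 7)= 25 / 8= 3.12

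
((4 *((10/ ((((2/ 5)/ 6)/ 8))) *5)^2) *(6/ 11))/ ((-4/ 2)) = -432000000/ 11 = -39272727.27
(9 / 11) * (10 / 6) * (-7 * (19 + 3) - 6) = -2400 / 11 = -218.18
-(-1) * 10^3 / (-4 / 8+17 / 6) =428.57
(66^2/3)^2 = 2108304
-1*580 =-580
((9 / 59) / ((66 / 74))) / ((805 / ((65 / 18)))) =481 / 626934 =0.00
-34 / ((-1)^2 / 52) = -1768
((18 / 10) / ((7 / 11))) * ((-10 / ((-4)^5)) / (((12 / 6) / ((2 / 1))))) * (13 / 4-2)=495 / 14336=0.03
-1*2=-2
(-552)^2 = 304704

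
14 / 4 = 7 / 2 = 3.50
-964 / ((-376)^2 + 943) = -0.01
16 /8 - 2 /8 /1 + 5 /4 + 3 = 6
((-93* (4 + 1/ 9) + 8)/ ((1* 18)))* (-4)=2246/ 27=83.19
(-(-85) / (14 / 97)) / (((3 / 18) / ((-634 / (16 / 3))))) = -23522985 / 56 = -420053.30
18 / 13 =1.38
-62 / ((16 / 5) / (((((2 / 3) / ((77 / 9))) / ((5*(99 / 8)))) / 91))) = -0.00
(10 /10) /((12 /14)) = 7 /6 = 1.17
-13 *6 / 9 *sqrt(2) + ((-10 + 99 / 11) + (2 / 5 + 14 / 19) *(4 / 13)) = -26 *sqrt(2) / 3 - 803 / 1235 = -12.91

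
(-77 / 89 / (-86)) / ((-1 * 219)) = -77 / 1676226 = -0.00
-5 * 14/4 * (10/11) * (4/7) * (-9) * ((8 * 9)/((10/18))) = 116640/11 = 10603.64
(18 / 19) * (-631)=-597.79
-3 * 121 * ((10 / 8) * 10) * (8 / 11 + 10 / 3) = -18425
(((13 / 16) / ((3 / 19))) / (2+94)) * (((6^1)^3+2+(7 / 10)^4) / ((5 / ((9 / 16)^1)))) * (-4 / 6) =-0.88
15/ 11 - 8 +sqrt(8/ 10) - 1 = -84/ 11 +2 * sqrt(5)/ 5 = -6.74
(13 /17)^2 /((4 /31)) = 5239 /1156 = 4.53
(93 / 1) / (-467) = -0.20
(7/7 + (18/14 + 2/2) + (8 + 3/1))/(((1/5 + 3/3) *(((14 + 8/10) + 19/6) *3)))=2500/11319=0.22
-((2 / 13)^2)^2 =-0.00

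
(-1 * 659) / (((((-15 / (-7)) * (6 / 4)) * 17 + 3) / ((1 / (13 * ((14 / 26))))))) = -1318 / 807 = -1.63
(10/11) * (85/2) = 425/11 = 38.64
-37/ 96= -0.39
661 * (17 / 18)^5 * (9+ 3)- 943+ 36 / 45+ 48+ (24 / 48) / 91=362963525191 / 71646120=5066.06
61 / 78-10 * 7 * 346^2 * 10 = -6536493539 / 78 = -83801199.22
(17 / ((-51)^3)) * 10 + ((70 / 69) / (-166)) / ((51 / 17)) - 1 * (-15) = 223389470 / 14895927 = 15.00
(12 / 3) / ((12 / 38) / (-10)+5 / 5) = 95 / 23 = 4.13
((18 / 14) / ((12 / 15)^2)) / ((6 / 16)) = 75 / 14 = 5.36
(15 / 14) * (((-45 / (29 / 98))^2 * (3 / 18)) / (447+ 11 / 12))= 333396 / 36163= 9.22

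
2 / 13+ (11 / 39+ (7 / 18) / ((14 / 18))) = 73 / 78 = 0.94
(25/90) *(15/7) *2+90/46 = 1520/483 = 3.15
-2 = -2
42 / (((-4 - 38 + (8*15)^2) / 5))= 35 / 2393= 0.01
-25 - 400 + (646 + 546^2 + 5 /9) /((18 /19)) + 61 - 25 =51025379 /162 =314971.48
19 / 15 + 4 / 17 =1.50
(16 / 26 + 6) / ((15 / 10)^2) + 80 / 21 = 5528 / 819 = 6.75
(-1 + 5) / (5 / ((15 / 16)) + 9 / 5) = 60 / 107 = 0.56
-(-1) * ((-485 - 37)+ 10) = -512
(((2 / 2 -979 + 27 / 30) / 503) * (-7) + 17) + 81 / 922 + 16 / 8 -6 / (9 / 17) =74268643 / 3478245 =21.35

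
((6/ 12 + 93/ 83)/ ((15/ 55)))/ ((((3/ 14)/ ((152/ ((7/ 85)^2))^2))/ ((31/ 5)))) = 22125828072392000/ 256221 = 86354467714.95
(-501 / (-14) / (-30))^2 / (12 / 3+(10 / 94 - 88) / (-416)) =34080358 / 100865275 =0.34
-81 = -81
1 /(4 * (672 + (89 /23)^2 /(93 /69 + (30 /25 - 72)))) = 183701 /493629868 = 0.00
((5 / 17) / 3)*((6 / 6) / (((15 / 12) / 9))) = 12 / 17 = 0.71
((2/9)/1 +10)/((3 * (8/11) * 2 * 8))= 253/864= 0.29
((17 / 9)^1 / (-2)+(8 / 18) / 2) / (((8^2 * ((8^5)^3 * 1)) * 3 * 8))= -13 / 972777519512027136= -0.00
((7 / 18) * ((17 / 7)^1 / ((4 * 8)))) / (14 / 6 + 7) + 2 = 2.00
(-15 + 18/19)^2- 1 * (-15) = 76704/361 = 212.48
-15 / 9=-5 / 3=-1.67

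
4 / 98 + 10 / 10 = 51 / 49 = 1.04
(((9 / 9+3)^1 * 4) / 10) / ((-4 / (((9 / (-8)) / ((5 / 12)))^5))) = 14348907 / 250000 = 57.40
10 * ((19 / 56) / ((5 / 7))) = 19 / 4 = 4.75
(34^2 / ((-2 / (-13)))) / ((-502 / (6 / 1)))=-22542 / 251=-89.81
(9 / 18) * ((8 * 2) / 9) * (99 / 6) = 44 / 3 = 14.67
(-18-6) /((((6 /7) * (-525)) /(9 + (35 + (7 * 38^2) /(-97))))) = -4672 /1455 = -3.21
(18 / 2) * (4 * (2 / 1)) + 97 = 169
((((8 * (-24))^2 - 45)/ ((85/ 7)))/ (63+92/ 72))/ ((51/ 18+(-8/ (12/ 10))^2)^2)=1503098856/ 71221547345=0.02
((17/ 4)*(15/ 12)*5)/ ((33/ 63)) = 8925/ 176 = 50.71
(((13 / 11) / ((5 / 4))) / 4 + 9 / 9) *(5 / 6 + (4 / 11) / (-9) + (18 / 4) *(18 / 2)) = 277984 / 5445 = 51.05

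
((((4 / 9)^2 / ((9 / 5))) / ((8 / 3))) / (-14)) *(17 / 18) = -85 / 30618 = -0.00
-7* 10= -70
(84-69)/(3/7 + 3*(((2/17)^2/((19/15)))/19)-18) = -3651515/4277069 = -0.85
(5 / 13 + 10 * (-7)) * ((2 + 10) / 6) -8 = -1914 / 13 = -147.23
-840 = -840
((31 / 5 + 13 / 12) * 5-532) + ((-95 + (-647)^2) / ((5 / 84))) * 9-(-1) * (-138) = 3796720993 / 60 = 63278683.22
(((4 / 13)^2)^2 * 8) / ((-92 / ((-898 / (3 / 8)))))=3678208 / 1970709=1.87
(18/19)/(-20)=-0.05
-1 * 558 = -558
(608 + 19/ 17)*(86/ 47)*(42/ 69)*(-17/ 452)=-3116855/ 122153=-25.52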